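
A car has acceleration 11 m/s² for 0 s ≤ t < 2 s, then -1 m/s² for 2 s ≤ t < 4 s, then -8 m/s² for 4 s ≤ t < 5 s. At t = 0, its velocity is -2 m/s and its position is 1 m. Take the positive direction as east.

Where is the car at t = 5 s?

On each constant-a segment, Δv = aΔt and Δx = v₀Δt + ½aΔt²; chain segment to segment.
0–2 s: v starts -2 m/s; Δx = -2·2 + ½·11·2² = 18 m; v ends 20 m/s.
2–4 s: v starts 20 m/s; Δx = 20·2 + ½·-1·2² = 38 m; v ends 18 m/s.
4–5 s: v starts 18 m/s; Δx = 18·1 + ½·-8·1² = 14 m; v ends 10 m/s.
x(5) = 1 + Σ Δx = 71 m.

71 m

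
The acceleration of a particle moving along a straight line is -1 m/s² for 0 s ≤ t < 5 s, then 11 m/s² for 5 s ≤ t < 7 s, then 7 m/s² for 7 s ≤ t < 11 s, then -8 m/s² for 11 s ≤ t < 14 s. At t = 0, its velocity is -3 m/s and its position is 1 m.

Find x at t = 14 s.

On each constant-a segment, Δv = aΔt and Δx = v₀Δt + ½aΔt²; chain segment to segment.
0–5 s: v starts -3 m/s; Δx = -3·5 + ½·-1·5² = -27.5 m; v ends -8 m/s.
5–7 s: v starts -8 m/s; Δx = -8·2 + ½·11·2² = 6 m; v ends 14 m/s.
7–11 s: v starts 14 m/s; Δx = 14·4 + ½·7·4² = 112 m; v ends 42 m/s.
11–14 s: v starts 42 m/s; Δx = 42·3 + ½·-8·3² = 90 m; v ends 18 m/s.
x(14) = 1 + Σ Δx = 181.5 m.

181.5 m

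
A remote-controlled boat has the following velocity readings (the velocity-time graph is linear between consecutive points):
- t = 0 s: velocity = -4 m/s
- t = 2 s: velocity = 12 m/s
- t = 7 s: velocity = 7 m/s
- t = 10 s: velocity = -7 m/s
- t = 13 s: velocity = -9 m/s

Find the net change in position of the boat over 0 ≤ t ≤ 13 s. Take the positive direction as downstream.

31.5 m

Net displacement equals the area under the velocity-time graph (areas below the axis count negative).
0–2 s: ½(-4 + 12)(2) = 8 m
2–7 s: ½(12 + 7)(5) = 47.5 m
7–10 s: ½(7 + -7)(3) = 0 m
10–13 s: ½(-7 + -9)(3) = -24 m
Net displacement = 31.5 m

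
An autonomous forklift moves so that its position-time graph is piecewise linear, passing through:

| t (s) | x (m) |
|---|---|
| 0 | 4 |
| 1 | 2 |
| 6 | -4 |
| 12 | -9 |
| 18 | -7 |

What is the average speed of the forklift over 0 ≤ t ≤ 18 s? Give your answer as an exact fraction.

5/6 m/s

Average speed = (total path length)/(elapsed time); on a piecewise-linear x-t graph the path length is Σ|Δx|.
0–1 s: |Δx| = |2 − 4| = 2 m
1–6 s: |Δx| = |-4 − 2| = 6 m
6–12 s: |Δx| = |-9 − -4| = 5 m
12–18 s: |Δx| = |-7 − -9| = 2 m
Total path = 15 m; average speed = 15/18 = 5/6 m/s.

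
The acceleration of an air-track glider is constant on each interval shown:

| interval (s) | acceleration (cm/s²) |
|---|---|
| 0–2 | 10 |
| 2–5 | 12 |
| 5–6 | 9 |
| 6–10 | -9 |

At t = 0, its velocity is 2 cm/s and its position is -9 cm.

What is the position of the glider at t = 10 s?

On each constant-a segment, Δv = aΔt and Δx = v₀Δt + ½aΔt²; chain segment to segment.
0–2 s: v starts 2 cm/s; Δx = 2·2 + ½·10·2² = 24 cm; v ends 22 cm/s.
2–5 s: v starts 22 cm/s; Δx = 22·3 + ½·12·3² = 120 cm; v ends 58 cm/s.
5–6 s: v starts 58 cm/s; Δx = 58·1 + ½·9·1² = 62.5 cm; v ends 67 cm/s.
6–10 s: v starts 67 cm/s; Δx = 67·4 + ½·-9·4² = 196 cm; v ends 31 cm/s.
x(10) = -9 + Σ Δx = 393.5 cm.

393.5 cm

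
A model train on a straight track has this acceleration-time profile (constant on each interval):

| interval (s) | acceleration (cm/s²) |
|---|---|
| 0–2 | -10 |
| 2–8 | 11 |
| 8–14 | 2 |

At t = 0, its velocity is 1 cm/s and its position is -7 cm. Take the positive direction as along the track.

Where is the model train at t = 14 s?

On each constant-a segment, Δv = aΔt and Δx = v₀Δt + ½aΔt²; chain segment to segment.
0–2 s: v starts 1 cm/s; Δx = 1·2 + ½·-10·2² = -18 cm; v ends -19 cm/s.
2–8 s: v starts -19 cm/s; Δx = -19·6 + ½·11·6² = 84 cm; v ends 47 cm/s.
8–14 s: v starts 47 cm/s; Δx = 47·6 + ½·2·6² = 318 cm; v ends 59 cm/s.
x(14) = -7 + Σ Δx = 377 cm.

377 cm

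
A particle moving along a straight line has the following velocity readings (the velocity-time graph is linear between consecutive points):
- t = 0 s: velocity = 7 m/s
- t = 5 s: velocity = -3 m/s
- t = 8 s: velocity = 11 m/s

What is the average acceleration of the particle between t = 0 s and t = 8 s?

0.5 m/s²

Average acceleration = Δv/Δt = (11 − 7)/(8 − 0) = 0.5 m/s².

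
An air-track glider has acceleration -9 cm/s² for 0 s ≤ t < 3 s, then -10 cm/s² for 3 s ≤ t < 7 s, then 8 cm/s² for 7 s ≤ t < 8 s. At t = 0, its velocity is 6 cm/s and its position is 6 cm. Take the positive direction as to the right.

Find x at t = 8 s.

-237.5 cm

On each constant-a segment, Δv = aΔt and Δx = v₀Δt + ½aΔt²; chain segment to segment.
0–3 s: v starts 6 cm/s; Δx = 6·3 + ½·-9·3² = -22.5 cm; v ends -21 cm/s.
3–7 s: v starts -21 cm/s; Δx = -21·4 + ½·-10·4² = -164 cm; v ends -61 cm/s.
7–8 s: v starts -61 cm/s; Δx = -61·1 + ½·8·1² = -57 cm; v ends -53 cm/s.
x(8) = 6 + Σ Δx = -237.5 cm.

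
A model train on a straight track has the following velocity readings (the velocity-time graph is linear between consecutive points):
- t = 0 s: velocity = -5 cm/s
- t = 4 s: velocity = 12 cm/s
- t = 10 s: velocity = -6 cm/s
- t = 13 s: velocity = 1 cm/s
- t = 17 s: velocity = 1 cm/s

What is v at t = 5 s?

On 4–10 s the graph is linear from 12 to -6 cm/s: v(5) = 12 + (-6 − 12)·(5 − 4)/(10 − 4) = 9 cm/s.

9 cm/s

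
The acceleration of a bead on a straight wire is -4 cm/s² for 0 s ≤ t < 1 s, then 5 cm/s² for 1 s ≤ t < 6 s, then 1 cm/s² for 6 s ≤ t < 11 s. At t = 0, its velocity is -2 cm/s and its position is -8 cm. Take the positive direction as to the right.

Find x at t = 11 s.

On each constant-a segment, Δv = aΔt and Δx = v₀Δt + ½aΔt²; chain segment to segment.
0–1 s: v starts -2 cm/s; Δx = -2·1 + ½·-4·1² = -4 cm; v ends -6 cm/s.
1–6 s: v starts -6 cm/s; Δx = -6·5 + ½·5·5² = 32.5 cm; v ends 19 cm/s.
6–11 s: v starts 19 cm/s; Δx = 19·5 + ½·1·5² = 107.5 cm; v ends 24 cm/s.
x(11) = -8 + Σ Δx = 128 cm.

128 cm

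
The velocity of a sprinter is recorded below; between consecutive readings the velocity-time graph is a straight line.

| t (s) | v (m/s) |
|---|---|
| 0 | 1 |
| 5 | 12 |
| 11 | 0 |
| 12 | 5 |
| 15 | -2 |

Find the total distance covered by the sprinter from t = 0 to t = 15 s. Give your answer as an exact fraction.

Total distance travelled is ∫|v| dt — sum the magnitudes of each area piece.
0–5 s: |½(1 + 12)(5)| = 32.5 m
5–11 s: |½(12 + 0)(6)| = 36 m
11–12 s: |½(0 + 5)(1)| = 2.5 m
12–15 s: v = 0 at t = 99/7 s; triangle areas 75/14 + 6/7 = 87/14 m
Total distance = 1081/14 m

1081/14 m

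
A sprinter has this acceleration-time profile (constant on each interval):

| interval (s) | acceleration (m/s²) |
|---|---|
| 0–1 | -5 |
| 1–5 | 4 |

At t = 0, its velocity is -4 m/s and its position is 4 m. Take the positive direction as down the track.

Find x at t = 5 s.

-6.5 m

On each constant-a segment, Δv = aΔt and Δx = v₀Δt + ½aΔt²; chain segment to segment.
0–1 s: v starts -4 m/s; Δx = -4·1 + ½·-5·1² = -6.5 m; v ends -9 m/s.
1–5 s: v starts -9 m/s; Δx = -9·4 + ½·4·4² = -4 m; v ends 7 m/s.
x(5) = 4 + Σ Δx = -6.5 m.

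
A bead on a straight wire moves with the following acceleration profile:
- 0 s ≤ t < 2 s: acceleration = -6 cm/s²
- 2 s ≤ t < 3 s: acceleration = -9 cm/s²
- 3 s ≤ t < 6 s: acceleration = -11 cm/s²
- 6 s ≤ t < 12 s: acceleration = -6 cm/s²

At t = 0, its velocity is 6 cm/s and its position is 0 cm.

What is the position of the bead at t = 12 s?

On each constant-a segment, Δv = aΔt and Δx = v₀Δt + ½aΔt²; chain segment to segment.
0–2 s: v starts 6 cm/s; Δx = 6·2 + ½·-6·2² = 0 cm; v ends -6 cm/s.
2–3 s: v starts -6 cm/s; Δx = -6·1 + ½·-9·1² = -10.5 cm; v ends -15 cm/s.
3–6 s: v starts -15 cm/s; Δx = -15·3 + ½·-11·3² = -94.5 cm; v ends -48 cm/s.
6–12 s: v starts -48 cm/s; Δx = -48·6 + ½·-6·6² = -396 cm; v ends -84 cm/s.
x(12) = 0 + Σ Δx = -501 cm.

-501 cm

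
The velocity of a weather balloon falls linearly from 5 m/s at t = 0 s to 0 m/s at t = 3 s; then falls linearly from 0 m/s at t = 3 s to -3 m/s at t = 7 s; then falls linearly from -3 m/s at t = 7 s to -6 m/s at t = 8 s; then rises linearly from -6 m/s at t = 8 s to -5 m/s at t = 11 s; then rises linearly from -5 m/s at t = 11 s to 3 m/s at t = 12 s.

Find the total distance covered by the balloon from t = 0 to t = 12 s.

36.625 m

Distance (not displacement) is the total path length: add the absolute areas under v-t.
0–3 s: |½(5 + 0)(3)| = 7.5 m
3–7 s: |½(0 + -3)(4)| = 6 m
7–8 s: |½(-3 + -6)(1)| = 4.5 m
8–11 s: |½(-6 + -5)(3)| = 16.5 m
11–12 s: v = 0 at t = 11.625 s; triangle areas 1.5625 + 0.5625 = 2.125 m
Total distance = 36.625 m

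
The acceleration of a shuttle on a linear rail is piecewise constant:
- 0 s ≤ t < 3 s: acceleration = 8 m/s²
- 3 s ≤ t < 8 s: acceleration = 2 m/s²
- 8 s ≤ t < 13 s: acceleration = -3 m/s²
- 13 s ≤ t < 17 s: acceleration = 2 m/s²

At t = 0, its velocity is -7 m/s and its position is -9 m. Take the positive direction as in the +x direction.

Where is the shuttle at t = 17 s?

277.5 m

On each constant-a segment, Δv = aΔt and Δx = v₀Δt + ½aΔt²; chain segment to segment.
0–3 s: v starts -7 m/s; Δx = -7·3 + ½·8·3² = 15 m; v ends 17 m/s.
3–8 s: v starts 17 m/s; Δx = 17·5 + ½·2·5² = 110 m; v ends 27 m/s.
8–13 s: v starts 27 m/s; Δx = 27·5 + ½·-3·5² = 97.5 m; v ends 12 m/s.
13–17 s: v starts 12 m/s; Δx = 12·4 + ½·2·4² = 64 m; v ends 20 m/s.
x(17) = -9 + Σ Δx = 277.5 m.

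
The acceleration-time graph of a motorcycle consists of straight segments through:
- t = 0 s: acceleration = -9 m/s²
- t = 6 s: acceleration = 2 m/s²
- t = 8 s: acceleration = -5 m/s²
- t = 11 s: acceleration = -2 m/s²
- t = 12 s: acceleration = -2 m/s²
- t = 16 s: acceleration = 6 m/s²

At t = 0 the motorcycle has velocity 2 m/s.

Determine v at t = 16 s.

Δv equals the area under the a-t graph; then v = v₀ + Δv.
0–6 s: ½(-9 + 2)(6) = -21 m/s
6–8 s: ½(2 + -5)(2) = -3 m/s
8–11 s: ½(-5 + -2)(3) = -10.5 m/s
11–12 s: -2 × 1 = -2 m/s
12–16 s: ½(-2 + 6)(4) = 8 m/s
Δv = -28.5 m/s, so v(16) = 2 + (-28.5) = -26.5 m/s.

-26.5 m/s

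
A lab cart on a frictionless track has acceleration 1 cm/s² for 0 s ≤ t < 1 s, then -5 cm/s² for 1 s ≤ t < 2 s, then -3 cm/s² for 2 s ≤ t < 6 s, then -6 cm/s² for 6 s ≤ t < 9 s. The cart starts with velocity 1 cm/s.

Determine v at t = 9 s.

-33 cm/s

Δv equals the area under the a-t graph; then v = v₀ + Δv.
0–1 s: 1 × 1 = 1 cm/s
1–2 s: -5 × 1 = -5 cm/s
2–6 s: -3 × 4 = -12 cm/s
6–9 s: -6 × 3 = -18 cm/s
Δv = -34 cm/s, so v(9) = 1 + (-34) = -33 cm/s.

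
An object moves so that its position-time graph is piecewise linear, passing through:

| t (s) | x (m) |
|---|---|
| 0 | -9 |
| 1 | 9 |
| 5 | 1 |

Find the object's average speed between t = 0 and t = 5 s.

5.2 m/s

Average speed = (total path length)/(elapsed time); on a piecewise-linear x-t graph the path length is Σ|Δx|.
0–1 s: |Δx| = |9 − -9| = 18 m
1–5 s: |Δx| = |1 − 9| = 8 m
Total path = 26 m; average speed = 26/5 = 5.2 m/s.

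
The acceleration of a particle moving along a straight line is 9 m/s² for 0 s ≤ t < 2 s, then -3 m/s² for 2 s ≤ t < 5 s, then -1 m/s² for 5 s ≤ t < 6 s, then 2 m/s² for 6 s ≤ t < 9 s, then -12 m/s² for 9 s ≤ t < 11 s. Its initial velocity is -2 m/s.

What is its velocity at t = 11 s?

-12 m/s

Δv equals the area under the a-t graph; then v = v₀ + Δv.
0–2 s: 9 × 2 = 18 m/s
2–5 s: -3 × 3 = -9 m/s
5–6 s: -1 × 1 = -1 m/s
6–9 s: 2 × 3 = 6 m/s
9–11 s: -12 × 2 = -24 m/s
Δv = -10 m/s, so v(11) = -2 + (-10) = -12 m/s.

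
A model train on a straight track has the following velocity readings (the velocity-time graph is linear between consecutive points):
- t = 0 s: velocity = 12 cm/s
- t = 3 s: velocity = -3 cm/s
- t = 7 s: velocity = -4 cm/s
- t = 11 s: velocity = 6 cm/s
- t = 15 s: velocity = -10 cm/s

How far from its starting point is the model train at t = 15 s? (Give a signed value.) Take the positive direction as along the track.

Net displacement equals the area under the velocity-time graph (areas below the axis count negative).
0–3 s: ½(12 + -3)(3) = 13.5 cm
3–7 s: ½(-3 + -4)(4) = -14 cm
7–11 s: ½(-4 + 6)(4) = 4 cm
11–15 s: ½(6 + -10)(4) = -8 cm
Net displacement = -4.5 cm

-4.5 cm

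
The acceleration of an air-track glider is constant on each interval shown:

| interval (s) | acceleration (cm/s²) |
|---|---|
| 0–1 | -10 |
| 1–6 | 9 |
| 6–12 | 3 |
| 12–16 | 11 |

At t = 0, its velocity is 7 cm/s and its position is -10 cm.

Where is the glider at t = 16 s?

723.5 cm

On each constant-a segment, Δv = aΔt and Δx = v₀Δt + ½aΔt²; chain segment to segment.
0–1 s: v starts 7 cm/s; Δx = 7·1 + ½·-10·1² = 2 cm; v ends -3 cm/s.
1–6 s: v starts -3 cm/s; Δx = -3·5 + ½·9·5² = 97.5 cm; v ends 42 cm/s.
6–12 s: v starts 42 cm/s; Δx = 42·6 + ½·3·6² = 306 cm; v ends 60 cm/s.
12–16 s: v starts 60 cm/s; Δx = 60·4 + ½·11·4² = 328 cm; v ends 104 cm/s.
x(16) = -10 + Σ Δx = 723.5 cm.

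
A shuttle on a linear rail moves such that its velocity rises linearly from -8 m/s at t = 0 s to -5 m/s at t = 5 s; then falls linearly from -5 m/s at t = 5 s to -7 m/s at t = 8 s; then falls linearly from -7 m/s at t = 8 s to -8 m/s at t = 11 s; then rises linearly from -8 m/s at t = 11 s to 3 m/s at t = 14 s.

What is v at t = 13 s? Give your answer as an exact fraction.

On 11–14 s the graph is linear from -8 to 3 m/s: v(13) = -8 + (3 − -8)·(13 − 11)/(14 − 11) = -2/3 m/s.

-2/3 m/s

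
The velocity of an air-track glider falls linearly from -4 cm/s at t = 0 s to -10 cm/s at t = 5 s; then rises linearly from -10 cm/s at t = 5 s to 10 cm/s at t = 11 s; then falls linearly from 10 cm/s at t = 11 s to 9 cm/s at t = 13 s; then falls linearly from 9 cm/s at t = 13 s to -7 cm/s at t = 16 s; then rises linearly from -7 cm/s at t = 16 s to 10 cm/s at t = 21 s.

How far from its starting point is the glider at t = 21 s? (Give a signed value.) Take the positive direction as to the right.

-5.5 cm

Displacement is the signed area under the v-t curve.
0–5 s: ½(-4 + -10)(5) = -35 cm
5–11 s: ½(-10 + 10)(6) = 0 cm
11–13 s: ½(10 + 9)(2) = 19 cm
13–16 s: ½(9 + -7)(3) = 3 cm
16–21 s: ½(-7 + 10)(5) = 7.5 cm
Net displacement = -5.5 cm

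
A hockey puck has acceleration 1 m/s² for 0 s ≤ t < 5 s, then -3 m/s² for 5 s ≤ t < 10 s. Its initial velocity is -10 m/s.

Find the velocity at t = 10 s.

-20 m/s

Δv equals the area under the a-t graph; then v = v₀ + Δv.
0–5 s: 1 × 5 = 5 m/s
5–10 s: -3 × 5 = -15 m/s
Δv = -10 m/s, so v(10) = -10 + (-10) = -20 m/s.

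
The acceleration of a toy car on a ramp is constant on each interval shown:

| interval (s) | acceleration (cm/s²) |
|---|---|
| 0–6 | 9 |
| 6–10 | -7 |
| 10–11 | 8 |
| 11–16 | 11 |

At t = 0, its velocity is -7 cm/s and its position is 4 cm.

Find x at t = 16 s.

551.5 cm

On each constant-a segment, Δv = aΔt and Δx = v₀Δt + ½aΔt²; chain segment to segment.
0–6 s: v starts -7 cm/s; Δx = -7·6 + ½·9·6² = 120 cm; v ends 47 cm/s.
6–10 s: v starts 47 cm/s; Δx = 47·4 + ½·-7·4² = 132 cm; v ends 19 cm/s.
10–11 s: v starts 19 cm/s; Δx = 19·1 + ½·8·1² = 23 cm; v ends 27 cm/s.
11–16 s: v starts 27 cm/s; Δx = 27·5 + ½·11·5² = 272.5 cm; v ends 82 cm/s.
x(16) = 4 + Σ Δx = 551.5 cm.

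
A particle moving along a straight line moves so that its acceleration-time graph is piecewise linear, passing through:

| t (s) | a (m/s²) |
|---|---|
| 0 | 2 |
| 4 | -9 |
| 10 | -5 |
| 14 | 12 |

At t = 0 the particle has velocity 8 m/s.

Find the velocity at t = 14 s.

Δv equals the area under the a-t graph; then v = v₀ + Δv.
0–4 s: ½(2 + -9)(4) = -14 m/s
4–10 s: ½(-9 + -5)(6) = -42 m/s
10–14 s: ½(-5 + 12)(4) = 14 m/s
Δv = -42 m/s, so v(14) = 8 + (-42) = -34 m/s.

-34 m/s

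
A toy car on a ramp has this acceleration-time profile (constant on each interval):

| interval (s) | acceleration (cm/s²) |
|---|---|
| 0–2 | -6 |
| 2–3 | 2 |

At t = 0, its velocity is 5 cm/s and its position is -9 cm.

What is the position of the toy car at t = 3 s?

On each constant-a segment, Δv = aΔt and Δx = v₀Δt + ½aΔt²; chain segment to segment.
0–2 s: v starts 5 cm/s; Δx = 5·2 + ½·-6·2² = -2 cm; v ends -7 cm/s.
2–3 s: v starts -7 cm/s; Δx = -7·1 + ½·2·1² = -6 cm; v ends -5 cm/s.
x(3) = -9 + Σ Δx = -17 cm.

-17 cm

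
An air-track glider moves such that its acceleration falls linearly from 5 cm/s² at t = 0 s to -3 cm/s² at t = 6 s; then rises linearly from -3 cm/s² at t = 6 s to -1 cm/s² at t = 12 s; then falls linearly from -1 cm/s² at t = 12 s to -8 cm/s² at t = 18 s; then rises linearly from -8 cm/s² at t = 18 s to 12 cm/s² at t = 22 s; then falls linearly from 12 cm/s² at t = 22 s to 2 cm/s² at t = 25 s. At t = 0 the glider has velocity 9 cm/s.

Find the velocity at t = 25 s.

5 cm/s

Δv equals the area under the a-t graph; then v = v₀ + Δv.
0–6 s: ½(5 + -3)(6) = 6 cm/s
6–12 s: ½(-3 + -1)(6) = -12 cm/s
12–18 s: ½(-1 + -8)(6) = -27 cm/s
18–22 s: ½(-8 + 12)(4) = 8 cm/s
22–25 s: ½(12 + 2)(3) = 21 cm/s
Δv = -4 cm/s, so v(25) = 9 + (-4) = 5 cm/s.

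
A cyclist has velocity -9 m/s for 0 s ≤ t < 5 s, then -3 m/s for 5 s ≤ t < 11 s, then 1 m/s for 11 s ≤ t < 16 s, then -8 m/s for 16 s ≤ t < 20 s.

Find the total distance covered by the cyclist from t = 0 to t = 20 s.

Total distance travelled is ∫|v| dt — sum the magnitudes of each area piece.
0–5 s: |-9| × 5 = 45 m
5–11 s: |-3| × 6 = 18 m
11–16 s: |1| × 5 = 5 m
16–20 s: |-8| × 4 = 32 m
Total distance = 100 m

100 m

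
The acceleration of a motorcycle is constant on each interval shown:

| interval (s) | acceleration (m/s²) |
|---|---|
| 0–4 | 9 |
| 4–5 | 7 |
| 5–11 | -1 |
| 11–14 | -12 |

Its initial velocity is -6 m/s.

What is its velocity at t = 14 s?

-5 m/s

Δv equals the area under the a-t graph; then v = v₀ + Δv.
0–4 s: 9 × 4 = 36 m/s
4–5 s: 7 × 1 = 7 m/s
5–11 s: -1 × 6 = -6 m/s
11–14 s: -12 × 3 = -36 m/s
Δv = 1 m/s, so v(14) = -6 + (1) = -5 m/s.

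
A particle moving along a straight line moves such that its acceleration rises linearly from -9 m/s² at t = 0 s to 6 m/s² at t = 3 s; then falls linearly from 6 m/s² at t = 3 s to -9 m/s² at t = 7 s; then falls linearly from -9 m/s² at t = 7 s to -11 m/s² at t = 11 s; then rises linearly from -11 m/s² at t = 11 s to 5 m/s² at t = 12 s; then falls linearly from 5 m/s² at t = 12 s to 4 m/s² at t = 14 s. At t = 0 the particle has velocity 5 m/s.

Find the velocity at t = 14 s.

-39.5 m/s

Δv equals the area under the a-t graph; then v = v₀ + Δv.
0–3 s: ½(-9 + 6)(3) = -4.5 m/s
3–7 s: ½(6 + -9)(4) = -6 m/s
7–11 s: ½(-9 + -11)(4) = -40 m/s
11–12 s: ½(-11 + 5)(1) = -3 m/s
12–14 s: ½(5 + 4)(2) = 9 m/s
Δv = -44.5 m/s, so v(14) = 5 + (-44.5) = -39.5 m/s.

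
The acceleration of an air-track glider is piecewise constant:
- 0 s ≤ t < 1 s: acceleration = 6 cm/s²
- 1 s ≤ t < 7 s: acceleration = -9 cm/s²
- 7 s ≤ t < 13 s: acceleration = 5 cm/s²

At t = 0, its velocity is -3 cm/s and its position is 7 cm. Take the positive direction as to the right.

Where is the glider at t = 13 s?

On each constant-a segment, Δv = aΔt and Δx = v₀Δt + ½aΔt²; chain segment to segment.
0–1 s: v starts -3 cm/s; Δx = -3·1 + ½·6·1² = 0 cm; v ends 3 cm/s.
1–7 s: v starts 3 cm/s; Δx = 3·6 + ½·-9·6² = -144 cm; v ends -51 cm/s.
7–13 s: v starts -51 cm/s; Δx = -51·6 + ½·5·6² = -216 cm; v ends -21 cm/s.
x(13) = 7 + Σ Δx = -353 cm.

-353 cm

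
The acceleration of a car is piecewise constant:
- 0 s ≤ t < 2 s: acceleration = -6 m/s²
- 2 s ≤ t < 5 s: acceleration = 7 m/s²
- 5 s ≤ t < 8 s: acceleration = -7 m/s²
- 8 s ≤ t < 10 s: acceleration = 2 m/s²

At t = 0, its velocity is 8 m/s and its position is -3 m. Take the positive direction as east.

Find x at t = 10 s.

36 m

On each constant-a segment, Δv = aΔt and Δx = v₀Δt + ½aΔt²; chain segment to segment.
0–2 s: v starts 8 m/s; Δx = 8·2 + ½·-6·2² = 4 m; v ends -4 m/s.
2–5 s: v starts -4 m/s; Δx = -4·3 + ½·7·3² = 19.5 m; v ends 17 m/s.
5–8 s: v starts 17 m/s; Δx = 17·3 + ½·-7·3² = 19.5 m; v ends -4 m/s.
8–10 s: v starts -4 m/s; Δx = -4·2 + ½·2·2² = -4 m; v ends 0 m/s.
x(10) = -3 + Σ Δx = 36 m.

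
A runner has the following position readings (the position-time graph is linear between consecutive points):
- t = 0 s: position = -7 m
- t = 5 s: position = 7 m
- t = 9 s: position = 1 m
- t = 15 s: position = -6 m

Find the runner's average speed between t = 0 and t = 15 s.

1.8 m/s

Average speed = (total path length)/(elapsed time); on a piecewise-linear x-t graph the path length is Σ|Δx|.
0–5 s: |Δx| = |7 − -7| = 14 m
5–9 s: |Δx| = |1 − 7| = 6 m
9–15 s: |Δx| = |-6 − 1| = 7 m
Total path = 27 m; average speed = 27/15 = 1.8 m/s.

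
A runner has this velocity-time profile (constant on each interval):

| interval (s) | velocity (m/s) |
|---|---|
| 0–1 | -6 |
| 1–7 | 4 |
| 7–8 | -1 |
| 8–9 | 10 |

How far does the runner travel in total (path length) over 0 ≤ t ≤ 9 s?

41 m

Total distance travelled is ∫|v| dt — sum the magnitudes of each area piece.
0–1 s: |-6| × 1 = 6 m
1–7 s: |4| × 6 = 24 m
7–8 s: |-1| × 1 = 1 m
8–9 s: |10| × 1 = 10 m
Total distance = 41 m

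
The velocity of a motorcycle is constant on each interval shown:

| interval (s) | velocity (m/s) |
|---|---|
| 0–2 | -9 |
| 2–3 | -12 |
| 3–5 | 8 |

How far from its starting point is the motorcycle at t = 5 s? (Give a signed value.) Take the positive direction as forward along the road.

Net displacement equals the area under the velocity-time graph (areas below the axis count negative).
0–2 s: -9 × 2 = -18 m
2–3 s: -12 × 1 = -12 m
3–5 s: 8 × 2 = 16 m
Net displacement = -14 m

-14 m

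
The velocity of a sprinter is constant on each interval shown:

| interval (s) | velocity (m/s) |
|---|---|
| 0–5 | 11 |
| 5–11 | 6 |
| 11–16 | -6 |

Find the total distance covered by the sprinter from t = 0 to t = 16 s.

121 m

Total distance travelled is ∫|v| dt — sum the magnitudes of each area piece.
0–5 s: |11| × 5 = 55 m
5–11 s: |6| × 6 = 36 m
11–16 s: |-6| × 5 = 30 m
Total distance = 121 m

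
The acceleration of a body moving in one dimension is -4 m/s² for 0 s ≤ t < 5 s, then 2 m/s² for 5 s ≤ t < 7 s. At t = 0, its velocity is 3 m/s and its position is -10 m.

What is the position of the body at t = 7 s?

On each constant-a segment, Δv = aΔt and Δx = v₀Δt + ½aΔt²; chain segment to segment.
0–5 s: v starts 3 m/s; Δx = 3·5 + ½·-4·5² = -35 m; v ends -17 m/s.
5–7 s: v starts -17 m/s; Δx = -17·2 + ½·2·2² = -30 m; v ends -13 m/s.
x(7) = -10 + Σ Δx = -75 m.

-75 m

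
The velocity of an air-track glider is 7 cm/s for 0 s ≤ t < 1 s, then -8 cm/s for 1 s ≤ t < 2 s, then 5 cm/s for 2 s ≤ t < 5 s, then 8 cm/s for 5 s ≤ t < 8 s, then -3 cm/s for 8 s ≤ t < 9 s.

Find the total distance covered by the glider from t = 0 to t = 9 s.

57 cm

Distance (not displacement) is the total path length: add the absolute areas under v-t.
0–1 s: |7| × 1 = 7 cm
1–2 s: |-8| × 1 = 8 cm
2–5 s: |5| × 3 = 15 cm
5–8 s: |8| × 3 = 24 cm
8–9 s: |-3| × 1 = 3 cm
Total distance = 57 cm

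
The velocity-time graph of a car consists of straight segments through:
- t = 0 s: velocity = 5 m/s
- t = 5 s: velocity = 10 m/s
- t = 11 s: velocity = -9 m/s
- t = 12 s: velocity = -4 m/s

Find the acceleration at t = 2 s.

1 m/s²

Acceleration is the slope of the v-t graph on 0–5 s: (10 − 5)/(5 − 0) = 1 m/s².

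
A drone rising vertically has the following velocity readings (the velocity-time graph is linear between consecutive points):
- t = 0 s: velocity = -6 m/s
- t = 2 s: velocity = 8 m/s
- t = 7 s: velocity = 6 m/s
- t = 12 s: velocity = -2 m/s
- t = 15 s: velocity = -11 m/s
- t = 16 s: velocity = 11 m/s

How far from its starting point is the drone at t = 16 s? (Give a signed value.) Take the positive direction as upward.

27.5 m

Net displacement equals the area under the velocity-time graph (areas below the axis count negative).
0–2 s: ½(-6 + 8)(2) = 2 m
2–7 s: ½(8 + 6)(5) = 35 m
7–12 s: ½(6 + -2)(5) = 10 m
12–15 s: ½(-2 + -11)(3) = -19.5 m
15–16 s: ½(-11 + 11)(1) = 0 m
Net displacement = 27.5 m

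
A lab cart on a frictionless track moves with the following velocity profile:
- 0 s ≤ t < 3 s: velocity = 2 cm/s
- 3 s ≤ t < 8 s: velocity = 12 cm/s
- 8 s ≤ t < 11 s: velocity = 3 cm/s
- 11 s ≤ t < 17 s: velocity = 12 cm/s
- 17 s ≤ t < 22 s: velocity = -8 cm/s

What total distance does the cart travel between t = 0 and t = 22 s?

187 cm

Total distance travelled is ∫|v| dt — sum the magnitudes of each area piece.
0–3 s: |2| × 3 = 6 cm
3–8 s: |12| × 5 = 60 cm
8–11 s: |3| × 3 = 9 cm
11–17 s: |12| × 6 = 72 cm
17–22 s: |-8| × 5 = 40 cm
Total distance = 187 cm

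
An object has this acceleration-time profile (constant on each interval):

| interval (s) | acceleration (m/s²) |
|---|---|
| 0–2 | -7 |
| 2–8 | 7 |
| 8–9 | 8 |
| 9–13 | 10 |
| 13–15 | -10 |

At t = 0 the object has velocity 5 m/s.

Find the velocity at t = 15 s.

Δv equals the area under the a-t graph; then v = v₀ + Δv.
0–2 s: -7 × 2 = -14 m/s
2–8 s: 7 × 6 = 42 m/s
8–9 s: 8 × 1 = 8 m/s
9–13 s: 10 × 4 = 40 m/s
13–15 s: -10 × 2 = -20 m/s
Δv = 56 m/s, so v(15) = 5 + (56) = 61 m/s.

61 m/s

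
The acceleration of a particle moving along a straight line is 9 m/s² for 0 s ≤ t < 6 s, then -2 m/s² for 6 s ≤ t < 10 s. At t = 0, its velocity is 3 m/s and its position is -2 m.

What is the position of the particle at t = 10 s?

390 m

On each constant-a segment, Δv = aΔt and Δx = v₀Δt + ½aΔt²; chain segment to segment.
0–6 s: v starts 3 m/s; Δx = 3·6 + ½·9·6² = 180 m; v ends 57 m/s.
6–10 s: v starts 57 m/s; Δx = 57·4 + ½·-2·4² = 212 m; v ends 49 m/s.
x(10) = -2 + Σ Δx = 390 m.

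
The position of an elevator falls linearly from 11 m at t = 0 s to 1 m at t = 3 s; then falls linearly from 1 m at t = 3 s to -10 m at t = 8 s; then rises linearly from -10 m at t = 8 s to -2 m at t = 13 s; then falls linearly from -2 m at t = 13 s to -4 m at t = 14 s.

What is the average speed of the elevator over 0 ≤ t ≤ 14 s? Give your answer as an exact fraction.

Average speed = (total path length)/(elapsed time); on a piecewise-linear x-t graph the path length is Σ|Δx|.
0–3 s: |Δx| = |1 − 11| = 10 m
3–8 s: |Δx| = |-10 − 1| = 11 m
8–13 s: |Δx| = |-2 − -10| = 8 m
13–14 s: |Δx| = |-4 − -2| = 2 m
Total path = 31 m; average speed = 31/14 = 31/14 m/s.

31/14 m/s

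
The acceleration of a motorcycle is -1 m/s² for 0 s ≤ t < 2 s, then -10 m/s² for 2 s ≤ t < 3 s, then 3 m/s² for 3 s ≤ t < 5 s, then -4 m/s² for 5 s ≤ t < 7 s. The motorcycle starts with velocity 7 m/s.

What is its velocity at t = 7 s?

-7 m/s

Δv equals the area under the a-t graph; then v = v₀ + Δv.
0–2 s: -1 × 2 = -2 m/s
2–3 s: -10 × 1 = -10 m/s
3–5 s: 3 × 2 = 6 m/s
5–7 s: -4 × 2 = -8 m/s
Δv = -14 m/s, so v(7) = 7 + (-14) = -7 m/s.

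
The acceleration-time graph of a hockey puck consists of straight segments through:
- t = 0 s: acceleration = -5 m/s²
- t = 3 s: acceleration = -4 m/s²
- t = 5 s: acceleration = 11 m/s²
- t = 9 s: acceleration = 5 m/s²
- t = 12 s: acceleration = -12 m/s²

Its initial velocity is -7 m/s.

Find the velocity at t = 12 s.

8 m/s

Δv equals the area under the a-t graph; then v = v₀ + Δv.
0–3 s: ½(-5 + -4)(3) = -13.5 m/s
3–5 s: ½(-4 + 11)(2) = 7 m/s
5–9 s: ½(11 + 5)(4) = 32 m/s
9–12 s: ½(5 + -12)(3) = -10.5 m/s
Δv = 15 m/s, so v(12) = -7 + (15) = 8 m/s.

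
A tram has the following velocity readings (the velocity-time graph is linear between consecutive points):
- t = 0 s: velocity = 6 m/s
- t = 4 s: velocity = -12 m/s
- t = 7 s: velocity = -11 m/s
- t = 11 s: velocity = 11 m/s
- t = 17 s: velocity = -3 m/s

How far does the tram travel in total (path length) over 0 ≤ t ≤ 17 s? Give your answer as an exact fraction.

1461/14 m

Distance (not displacement) is the total path length: add the absolute areas under v-t.
0–4 s: v = 0 at t = 4/3 s; triangle areas 4 + 16 = 20 m
4–7 s: |½(-12 + -11)(3)| = 34.5 m
7–11 s: v = 0 at t = 9 s; triangle areas 11 + 11 = 22 m
11–17 s: v = 0 at t = 110/7 s; triangle areas 363/14 + 27/14 = 195/7 m
Total distance = 1461/14 m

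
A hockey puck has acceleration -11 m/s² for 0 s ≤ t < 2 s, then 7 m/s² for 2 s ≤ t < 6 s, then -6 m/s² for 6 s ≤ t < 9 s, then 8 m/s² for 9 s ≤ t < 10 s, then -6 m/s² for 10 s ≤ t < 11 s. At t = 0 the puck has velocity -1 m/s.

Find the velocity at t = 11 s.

-11 m/s

Δv equals the area under the a-t graph; then v = v₀ + Δv.
0–2 s: -11 × 2 = -22 m/s
2–6 s: 7 × 4 = 28 m/s
6–9 s: -6 × 3 = -18 m/s
9–10 s: 8 × 1 = 8 m/s
10–11 s: -6 × 1 = -6 m/s
Δv = -10 m/s, so v(11) = -1 + (-10) = -11 m/s.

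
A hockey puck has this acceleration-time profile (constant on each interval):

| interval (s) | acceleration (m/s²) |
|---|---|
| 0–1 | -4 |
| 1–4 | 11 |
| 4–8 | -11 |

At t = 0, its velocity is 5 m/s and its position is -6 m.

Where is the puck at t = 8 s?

On each constant-a segment, Δv = aΔt and Δx = v₀Δt + ½aΔt²; chain segment to segment.
0–1 s: v starts 5 m/s; Δx = 5·1 + ½·-4·1² = 3 m; v ends 1 m/s.
1–4 s: v starts 1 m/s; Δx = 1·3 + ½·11·3² = 52.5 m; v ends 34 m/s.
4–8 s: v starts 34 m/s; Δx = 34·4 + ½·-11·4² = 48 m; v ends -10 m/s.
x(8) = -6 + Σ Δx = 97.5 m.

97.5 m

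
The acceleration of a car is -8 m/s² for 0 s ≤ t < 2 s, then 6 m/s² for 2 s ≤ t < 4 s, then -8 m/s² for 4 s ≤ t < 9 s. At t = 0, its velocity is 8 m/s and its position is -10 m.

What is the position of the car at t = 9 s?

-94 m

On each constant-a segment, Δv = aΔt and Δx = v₀Δt + ½aΔt²; chain segment to segment.
0–2 s: v starts 8 m/s; Δx = 8·2 + ½·-8·2² = 0 m; v ends -8 m/s.
2–4 s: v starts -8 m/s; Δx = -8·2 + ½·6·2² = -4 m; v ends 4 m/s.
4–9 s: v starts 4 m/s; Δx = 4·5 + ½·-8·5² = -80 m; v ends -36 m/s.
x(9) = -10 + Σ Δx = -94 m.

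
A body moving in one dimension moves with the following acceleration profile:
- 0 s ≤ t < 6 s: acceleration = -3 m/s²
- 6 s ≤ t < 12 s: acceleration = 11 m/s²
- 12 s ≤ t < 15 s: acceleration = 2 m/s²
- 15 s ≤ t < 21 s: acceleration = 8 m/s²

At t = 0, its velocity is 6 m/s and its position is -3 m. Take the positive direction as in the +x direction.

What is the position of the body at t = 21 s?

780 m

On each constant-a segment, Δv = aΔt and Δx = v₀Δt + ½aΔt²; chain segment to segment.
0–6 s: v starts 6 m/s; Δx = 6·6 + ½·-3·6² = -18 m; v ends -12 m/s.
6–12 s: v starts -12 m/s; Δx = -12·6 + ½·11·6² = 126 m; v ends 54 m/s.
12–15 s: v starts 54 m/s; Δx = 54·3 + ½·2·3² = 171 m; v ends 60 m/s.
15–21 s: v starts 60 m/s; Δx = 60·6 + ½·8·6² = 504 m; v ends 108 m/s.
x(21) = -3 + Σ Δx = 780 m.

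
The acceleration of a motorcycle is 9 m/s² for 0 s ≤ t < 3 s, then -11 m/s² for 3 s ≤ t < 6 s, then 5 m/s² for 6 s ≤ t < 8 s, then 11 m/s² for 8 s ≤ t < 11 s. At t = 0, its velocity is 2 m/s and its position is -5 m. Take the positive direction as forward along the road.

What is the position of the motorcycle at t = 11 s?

On each constant-a segment, Δv = aΔt and Δx = v₀Δt + ½aΔt²; chain segment to segment.
0–3 s: v starts 2 m/s; Δx = 2·3 + ½·9·3² = 46.5 m; v ends 29 m/s.
3–6 s: v starts 29 m/s; Δx = 29·3 + ½·-11·3² = 37.5 m; v ends -4 m/s.
6–8 s: v starts -4 m/s; Δx = -4·2 + ½·5·2² = 2 m; v ends 6 m/s.
8–11 s: v starts 6 m/s; Δx = 6·3 + ½·11·3² = 67.5 m; v ends 39 m/s.
x(11) = -5 + Σ Δx = 148.5 m.

148.5 m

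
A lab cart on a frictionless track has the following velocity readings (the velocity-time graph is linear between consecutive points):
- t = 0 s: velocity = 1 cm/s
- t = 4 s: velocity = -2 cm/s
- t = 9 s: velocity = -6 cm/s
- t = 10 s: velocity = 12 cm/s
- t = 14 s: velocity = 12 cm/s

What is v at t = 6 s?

On 4–9 s the graph is linear from -2 to -6 cm/s: v(6) = -2 + (-6 − -2)·(6 − 4)/(9 − 4) = -3.6 cm/s.

-3.6 cm/s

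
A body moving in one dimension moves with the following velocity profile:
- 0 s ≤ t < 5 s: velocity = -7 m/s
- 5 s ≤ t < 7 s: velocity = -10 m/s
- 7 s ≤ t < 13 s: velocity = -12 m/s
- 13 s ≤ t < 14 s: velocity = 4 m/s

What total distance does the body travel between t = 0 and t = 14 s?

Total distance travelled is ∫|v| dt — sum the magnitudes of each area piece.
0–5 s: |-7| × 5 = 35 m
5–7 s: |-10| × 2 = 20 m
7–13 s: |-12| × 6 = 72 m
13–14 s: |4| × 1 = 4 m
Total distance = 131 m

131 m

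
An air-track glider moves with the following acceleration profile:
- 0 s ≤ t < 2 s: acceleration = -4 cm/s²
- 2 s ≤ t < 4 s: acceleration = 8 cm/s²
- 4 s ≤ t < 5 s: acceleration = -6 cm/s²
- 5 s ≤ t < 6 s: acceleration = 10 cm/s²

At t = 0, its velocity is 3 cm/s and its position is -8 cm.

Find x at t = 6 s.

On each constant-a segment, Δv = aΔt and Δx = v₀Δt + ½aΔt²; chain segment to segment.
0–2 s: v starts 3 cm/s; Δx = 3·2 + ½·-4·2² = -2 cm; v ends -5 cm/s.
2–4 s: v starts -5 cm/s; Δx = -5·2 + ½·8·2² = 6 cm; v ends 11 cm/s.
4–5 s: v starts 11 cm/s; Δx = 11·1 + ½·-6·1² = 8 cm; v ends 5 cm/s.
5–6 s: v starts 5 cm/s; Δx = 5·1 + ½·10·1² = 10 cm; v ends 15 cm/s.
x(6) = -8 + Σ Δx = 14 cm.

14 cm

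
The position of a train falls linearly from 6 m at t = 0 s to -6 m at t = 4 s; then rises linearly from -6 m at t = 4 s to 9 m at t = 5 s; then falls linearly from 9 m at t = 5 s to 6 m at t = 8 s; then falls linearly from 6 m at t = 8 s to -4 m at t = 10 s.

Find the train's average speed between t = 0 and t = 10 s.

4 m/s

Average speed = (total path length)/(elapsed time); on a piecewise-linear x-t graph the path length is Σ|Δx|.
0–4 s: |Δx| = |-6 − 6| = 12 m
4–5 s: |Δx| = |9 − -6| = 15 m
5–8 s: |Δx| = |6 − 9| = 3 m
8–10 s: |Δx| = |-4 − 6| = 10 m
Total path = 40 m; average speed = 40/10 = 4 m/s.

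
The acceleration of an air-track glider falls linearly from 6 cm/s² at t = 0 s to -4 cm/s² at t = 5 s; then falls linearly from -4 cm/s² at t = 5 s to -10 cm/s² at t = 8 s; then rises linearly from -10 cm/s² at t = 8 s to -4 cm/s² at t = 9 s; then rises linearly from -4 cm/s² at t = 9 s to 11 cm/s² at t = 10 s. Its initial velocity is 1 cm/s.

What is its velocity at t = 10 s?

Δv equals the area under the a-t graph; then v = v₀ + Δv.
0–5 s: ½(6 + -4)(5) = 5 cm/s
5–8 s: ½(-4 + -10)(3) = -21 cm/s
8–9 s: ½(-10 + -4)(1) = -7 cm/s
9–10 s: ½(-4 + 11)(1) = 3.5 cm/s
Δv = -19.5 cm/s, so v(10) = 1 + (-19.5) = -18.5 cm/s.

-18.5 cm/s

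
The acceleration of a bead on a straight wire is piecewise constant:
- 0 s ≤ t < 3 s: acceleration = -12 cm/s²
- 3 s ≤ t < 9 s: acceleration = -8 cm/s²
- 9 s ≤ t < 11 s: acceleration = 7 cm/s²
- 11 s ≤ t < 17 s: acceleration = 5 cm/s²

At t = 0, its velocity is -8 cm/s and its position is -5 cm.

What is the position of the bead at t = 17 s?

-1039 cm

On each constant-a segment, Δv = aΔt and Δx = v₀Δt + ½aΔt²; chain segment to segment.
0–3 s: v starts -8 cm/s; Δx = -8·3 + ½·-12·3² = -78 cm; v ends -44 cm/s.
3–9 s: v starts -44 cm/s; Δx = -44·6 + ½·-8·6² = -408 cm; v ends -92 cm/s.
9–11 s: v starts -92 cm/s; Δx = -92·2 + ½·7·2² = -170 cm; v ends -78 cm/s.
11–17 s: v starts -78 cm/s; Δx = -78·6 + ½·5·6² = -378 cm; v ends -48 cm/s.
x(17) = -5 + Σ Δx = -1039 cm.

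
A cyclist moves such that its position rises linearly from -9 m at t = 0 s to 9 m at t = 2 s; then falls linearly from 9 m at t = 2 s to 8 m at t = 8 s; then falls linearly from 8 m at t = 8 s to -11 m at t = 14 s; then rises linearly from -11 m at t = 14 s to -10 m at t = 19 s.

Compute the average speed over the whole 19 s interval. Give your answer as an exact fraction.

39/19 m/s

Average speed = (total path length)/(elapsed time); on a piecewise-linear x-t graph the path length is Σ|Δx|.
0–2 s: |Δx| = |9 − -9| = 18 m
2–8 s: |Δx| = |8 − 9| = 1 m
8–14 s: |Δx| = |-11 − 8| = 19 m
14–19 s: |Δx| = |-10 − -11| = 1 m
Total path = 39 m; average speed = 39/19 = 39/19 m/s.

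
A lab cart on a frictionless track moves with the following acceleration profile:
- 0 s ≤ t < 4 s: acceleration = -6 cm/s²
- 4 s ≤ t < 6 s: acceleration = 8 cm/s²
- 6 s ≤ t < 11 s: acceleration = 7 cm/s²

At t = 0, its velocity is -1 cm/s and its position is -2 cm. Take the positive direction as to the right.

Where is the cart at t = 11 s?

On each constant-a segment, Δv = aΔt and Δx = v₀Δt + ½aΔt²; chain segment to segment.
0–4 s: v starts -1 cm/s; Δx = -1·4 + ½·-6·4² = -52 cm; v ends -25 cm/s.
4–6 s: v starts -25 cm/s; Δx = -25·2 + ½·8·2² = -34 cm; v ends -9 cm/s.
6–11 s: v starts -9 cm/s; Δx = -9·5 + ½·7·5² = 42.5 cm; v ends 26 cm/s.
x(11) = -2 + Σ Δx = -45.5 cm.

-45.5 cm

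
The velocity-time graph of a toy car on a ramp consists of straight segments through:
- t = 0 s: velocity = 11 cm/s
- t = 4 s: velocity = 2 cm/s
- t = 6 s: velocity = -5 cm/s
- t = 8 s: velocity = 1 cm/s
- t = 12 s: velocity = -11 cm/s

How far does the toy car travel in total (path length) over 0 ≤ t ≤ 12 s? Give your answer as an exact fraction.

1151/21 cm

Total distance travelled is ∫|v| dt — sum the magnitudes of each area piece.
0–4 s: |½(11 + 2)(4)| = 26 cm
4–6 s: v = 0 at t = 32/7 s; triangle areas 4/7 + 25/7 = 29/7 cm
6–8 s: v = 0 at t = 23/3 s; triangle areas 25/6 + 1/6 = 13/3 cm
8–12 s: v = 0 at t = 25/3 s; triangle areas 1/6 + 121/6 = 61/3 cm
Total distance = 1151/21 cm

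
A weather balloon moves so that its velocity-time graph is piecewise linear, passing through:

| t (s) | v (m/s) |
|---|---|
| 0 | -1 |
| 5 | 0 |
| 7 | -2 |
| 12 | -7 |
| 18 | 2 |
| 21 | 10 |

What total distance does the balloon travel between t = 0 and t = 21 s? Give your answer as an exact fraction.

188/3 m

Total distance travelled is ∫|v| dt — sum the magnitudes of each area piece.
0–5 s: |½(-1 + 0)(5)| = 2.5 m
5–7 s: |½(0 + -2)(2)| = 2 m
7–12 s: |½(-2 + -7)(5)| = 22.5 m
12–18 s: v = 0 at t = 50/3 s; triangle areas 49/3 + 4/3 = 53/3 m
18–21 s: |½(2 + 10)(3)| = 18 m
Total distance = 188/3 m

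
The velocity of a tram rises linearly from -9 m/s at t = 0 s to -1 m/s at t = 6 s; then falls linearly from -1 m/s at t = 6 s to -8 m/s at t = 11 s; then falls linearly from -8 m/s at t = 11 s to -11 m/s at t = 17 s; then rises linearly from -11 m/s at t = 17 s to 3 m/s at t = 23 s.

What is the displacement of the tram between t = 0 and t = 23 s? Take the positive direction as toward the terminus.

Net displacement equals the area under the velocity-time graph (areas below the axis count negative).
0–6 s: ½(-9 + -1)(6) = -30 m
6–11 s: ½(-1 + -8)(5) = -22.5 m
11–17 s: ½(-8 + -11)(6) = -57 m
17–23 s: ½(-11 + 3)(6) = -24 m
Net displacement = -133.5 m

-133.5 m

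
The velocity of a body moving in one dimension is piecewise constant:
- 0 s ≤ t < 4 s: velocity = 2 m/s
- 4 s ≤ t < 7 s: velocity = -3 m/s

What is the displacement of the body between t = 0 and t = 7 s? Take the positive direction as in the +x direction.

-1 m

Displacement is the signed area under the v-t curve.
0–4 s: 2 × 4 = 8 m
4–7 s: -3 × 3 = -9 m
Net displacement = -1 m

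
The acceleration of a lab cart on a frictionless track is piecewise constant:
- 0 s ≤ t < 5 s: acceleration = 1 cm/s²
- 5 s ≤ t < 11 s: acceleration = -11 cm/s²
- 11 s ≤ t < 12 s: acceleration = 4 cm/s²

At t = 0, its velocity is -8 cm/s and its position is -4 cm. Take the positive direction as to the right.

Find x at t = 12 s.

-314.5 cm

On each constant-a segment, Δv = aΔt and Δx = v₀Δt + ½aΔt²; chain segment to segment.
0–5 s: v starts -8 cm/s; Δx = -8·5 + ½·1·5² = -27.5 cm; v ends -3 cm/s.
5–11 s: v starts -3 cm/s; Δx = -3·6 + ½·-11·6² = -216 cm; v ends -69 cm/s.
11–12 s: v starts -69 cm/s; Δx = -69·1 + ½·4·1² = -67 cm; v ends -65 cm/s.
x(12) = -4 + Σ Δx = -314.5 cm.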